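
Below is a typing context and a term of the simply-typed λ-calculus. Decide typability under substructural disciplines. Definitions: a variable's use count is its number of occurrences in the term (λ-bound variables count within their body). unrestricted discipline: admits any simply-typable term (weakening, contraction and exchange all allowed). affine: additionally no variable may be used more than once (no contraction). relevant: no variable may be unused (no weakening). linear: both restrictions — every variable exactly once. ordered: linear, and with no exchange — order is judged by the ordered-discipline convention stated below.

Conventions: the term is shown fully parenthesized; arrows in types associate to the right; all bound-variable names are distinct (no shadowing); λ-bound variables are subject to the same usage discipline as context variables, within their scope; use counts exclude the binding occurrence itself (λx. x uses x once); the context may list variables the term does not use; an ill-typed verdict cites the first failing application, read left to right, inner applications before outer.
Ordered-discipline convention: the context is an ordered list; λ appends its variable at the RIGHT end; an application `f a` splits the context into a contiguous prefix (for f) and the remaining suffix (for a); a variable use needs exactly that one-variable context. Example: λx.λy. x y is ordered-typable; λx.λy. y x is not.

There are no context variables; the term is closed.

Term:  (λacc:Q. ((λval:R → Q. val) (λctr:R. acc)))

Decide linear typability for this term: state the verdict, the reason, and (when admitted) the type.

no — unused: ctr — weakening required
use counts: acc (bound): 1, val (bound): 1, ctr (bound): 0
use order (left to right): val, acc
typing: the term checks, with type Q → R → Q
across the five disciplines: ordered ✗ | linear ✗ | affine ✓ | relevant ✗ | unrestricted ✓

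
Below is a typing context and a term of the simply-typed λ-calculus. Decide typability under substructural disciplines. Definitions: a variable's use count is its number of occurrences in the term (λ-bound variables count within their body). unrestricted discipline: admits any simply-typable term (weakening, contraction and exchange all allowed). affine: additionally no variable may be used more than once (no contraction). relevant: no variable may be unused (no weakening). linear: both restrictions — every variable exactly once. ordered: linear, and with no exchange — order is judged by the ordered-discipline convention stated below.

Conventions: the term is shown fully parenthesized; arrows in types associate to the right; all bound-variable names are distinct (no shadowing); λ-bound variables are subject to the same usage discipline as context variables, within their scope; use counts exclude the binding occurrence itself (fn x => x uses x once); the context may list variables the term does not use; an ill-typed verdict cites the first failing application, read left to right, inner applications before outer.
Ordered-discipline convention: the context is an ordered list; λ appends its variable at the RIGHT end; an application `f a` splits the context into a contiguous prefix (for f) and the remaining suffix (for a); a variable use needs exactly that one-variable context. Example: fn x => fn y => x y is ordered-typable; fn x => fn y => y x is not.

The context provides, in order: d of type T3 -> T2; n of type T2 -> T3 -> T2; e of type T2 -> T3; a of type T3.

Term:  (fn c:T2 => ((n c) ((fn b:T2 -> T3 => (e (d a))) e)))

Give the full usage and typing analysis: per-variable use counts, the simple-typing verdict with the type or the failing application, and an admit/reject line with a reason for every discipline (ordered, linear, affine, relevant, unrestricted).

variable uses: d: 1×; n: 1×; e: 2×; a: 1×; c [bound]: 1×; b [bound]: 0×
left-to-right use order: n, c, e, d, a, e
typing: well-typed at T2 -> T2
ordered: ✗ — e ×2 used more than once (contraction); unused: b — weakening required
linear: ✗ — e ×2 used more than once (contraction); unused: b — weakening required
affine: ✗ — e ×2 used more than once (contraction)
relevant: ✗ — unused: b — weakening required
unrestricted: ✓ — type-checks (T2 -> T2) and nothing is barred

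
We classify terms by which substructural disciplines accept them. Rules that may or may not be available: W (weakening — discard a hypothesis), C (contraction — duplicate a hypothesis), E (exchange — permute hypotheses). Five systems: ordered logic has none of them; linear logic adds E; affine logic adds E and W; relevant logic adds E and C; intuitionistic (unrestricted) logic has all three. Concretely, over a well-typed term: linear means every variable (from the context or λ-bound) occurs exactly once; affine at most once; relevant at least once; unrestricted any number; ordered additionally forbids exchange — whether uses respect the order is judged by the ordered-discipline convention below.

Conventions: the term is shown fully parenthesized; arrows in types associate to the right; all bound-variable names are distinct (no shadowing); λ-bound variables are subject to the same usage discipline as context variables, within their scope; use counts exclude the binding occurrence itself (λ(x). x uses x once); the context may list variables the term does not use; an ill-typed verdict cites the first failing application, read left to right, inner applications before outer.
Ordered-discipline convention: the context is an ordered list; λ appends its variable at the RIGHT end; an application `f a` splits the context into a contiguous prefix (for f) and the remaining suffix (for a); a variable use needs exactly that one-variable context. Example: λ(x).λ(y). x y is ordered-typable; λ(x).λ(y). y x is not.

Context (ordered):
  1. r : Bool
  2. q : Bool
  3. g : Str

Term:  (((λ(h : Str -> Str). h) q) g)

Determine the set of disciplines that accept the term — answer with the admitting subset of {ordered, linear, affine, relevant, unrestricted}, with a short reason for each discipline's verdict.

accepted by: none
counts: r: 0; q: 1; g: 1; h (bound): 1
use order (left to right): h, q, g
typing: ill-typed: an argument Bool mismatches the expected Str -> Str
ordered: ✗ — not simply typable
linear: ✗ — fails simple typing
affine: ✗ — a type mismatch blocks all five
relevant: ✗ — the type mismatch rejects it
unrestricted: ✗ — not simply typable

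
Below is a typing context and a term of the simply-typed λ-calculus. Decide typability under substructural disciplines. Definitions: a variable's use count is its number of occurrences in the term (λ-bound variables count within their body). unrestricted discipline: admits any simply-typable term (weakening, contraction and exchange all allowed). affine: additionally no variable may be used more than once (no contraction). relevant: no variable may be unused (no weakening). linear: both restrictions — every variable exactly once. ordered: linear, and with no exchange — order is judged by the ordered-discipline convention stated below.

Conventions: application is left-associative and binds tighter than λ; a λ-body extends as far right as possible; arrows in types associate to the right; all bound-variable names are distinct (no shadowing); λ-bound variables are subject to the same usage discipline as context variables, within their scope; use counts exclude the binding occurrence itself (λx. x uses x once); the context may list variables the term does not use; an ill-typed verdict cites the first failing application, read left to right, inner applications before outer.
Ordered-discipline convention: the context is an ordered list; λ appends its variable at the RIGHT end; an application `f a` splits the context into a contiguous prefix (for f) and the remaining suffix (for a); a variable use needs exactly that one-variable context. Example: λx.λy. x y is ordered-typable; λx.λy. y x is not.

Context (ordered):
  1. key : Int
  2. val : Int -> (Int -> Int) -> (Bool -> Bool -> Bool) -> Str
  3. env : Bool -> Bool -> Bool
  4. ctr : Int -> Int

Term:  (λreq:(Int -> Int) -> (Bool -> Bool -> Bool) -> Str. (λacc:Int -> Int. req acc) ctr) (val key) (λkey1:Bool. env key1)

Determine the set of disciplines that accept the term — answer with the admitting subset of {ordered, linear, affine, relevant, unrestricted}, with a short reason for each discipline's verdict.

admitted in: linear, affine, relevant, unrestricted
use counts: key: 1, val: 1, env: 1, ctr: 1, req (bound): 1, acc (bound): 1, key1 (bound): 1
uses in reading order: req, acc, ctr, val, key, env, key1
typing: well-typed at Str
ordered: ✗ — no contiguous prefix/suffix split fits req, acc, ctr, val, key, env, key1
linear: ✓ — single use per variable (key, val, env, ctr, req, acc, key1)
affine: ✓ — none of key, val, env, ctr, req, acc, key1 used more than once
relevant: ✓ — every one of key, val, env, ctr, req, acc, key1 appears
unrestricted: ✓ — typability at Str is all that's needed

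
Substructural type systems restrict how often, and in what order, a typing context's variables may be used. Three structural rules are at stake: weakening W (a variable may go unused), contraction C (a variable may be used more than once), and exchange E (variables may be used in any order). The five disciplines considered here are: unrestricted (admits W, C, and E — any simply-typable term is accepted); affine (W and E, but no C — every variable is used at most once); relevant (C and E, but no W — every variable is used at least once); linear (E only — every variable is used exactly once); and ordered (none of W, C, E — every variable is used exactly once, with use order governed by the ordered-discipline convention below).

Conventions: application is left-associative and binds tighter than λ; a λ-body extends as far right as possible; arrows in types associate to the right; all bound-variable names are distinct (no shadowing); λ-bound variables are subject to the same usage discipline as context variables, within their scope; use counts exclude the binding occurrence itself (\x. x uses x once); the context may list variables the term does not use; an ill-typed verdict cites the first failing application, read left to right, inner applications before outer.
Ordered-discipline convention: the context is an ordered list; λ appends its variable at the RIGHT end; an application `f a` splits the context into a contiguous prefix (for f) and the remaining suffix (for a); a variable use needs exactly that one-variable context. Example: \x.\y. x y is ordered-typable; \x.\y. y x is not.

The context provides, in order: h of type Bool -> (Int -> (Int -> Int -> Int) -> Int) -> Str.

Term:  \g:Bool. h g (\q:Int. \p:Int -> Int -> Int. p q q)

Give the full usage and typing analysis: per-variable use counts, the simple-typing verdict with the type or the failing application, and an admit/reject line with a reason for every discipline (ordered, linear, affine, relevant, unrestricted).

counts: h ×1; g [bound] ×1; q [bound] ×2; p [bound] ×1
uses in reading order: h, g, p, q, q
typing: the term checks, with type Bool -> Str
ordered ✗ (q ×2 used more than once (contraction))
linear ✗ (q ×2 used more than once (contraction))
affine ✗ (q ×2 used more than once (contraction))
relevant ✓ (every one of h, g, q, p appears)
unrestricted ✓ (type-checks (Bool -> Str) and nothing is barred)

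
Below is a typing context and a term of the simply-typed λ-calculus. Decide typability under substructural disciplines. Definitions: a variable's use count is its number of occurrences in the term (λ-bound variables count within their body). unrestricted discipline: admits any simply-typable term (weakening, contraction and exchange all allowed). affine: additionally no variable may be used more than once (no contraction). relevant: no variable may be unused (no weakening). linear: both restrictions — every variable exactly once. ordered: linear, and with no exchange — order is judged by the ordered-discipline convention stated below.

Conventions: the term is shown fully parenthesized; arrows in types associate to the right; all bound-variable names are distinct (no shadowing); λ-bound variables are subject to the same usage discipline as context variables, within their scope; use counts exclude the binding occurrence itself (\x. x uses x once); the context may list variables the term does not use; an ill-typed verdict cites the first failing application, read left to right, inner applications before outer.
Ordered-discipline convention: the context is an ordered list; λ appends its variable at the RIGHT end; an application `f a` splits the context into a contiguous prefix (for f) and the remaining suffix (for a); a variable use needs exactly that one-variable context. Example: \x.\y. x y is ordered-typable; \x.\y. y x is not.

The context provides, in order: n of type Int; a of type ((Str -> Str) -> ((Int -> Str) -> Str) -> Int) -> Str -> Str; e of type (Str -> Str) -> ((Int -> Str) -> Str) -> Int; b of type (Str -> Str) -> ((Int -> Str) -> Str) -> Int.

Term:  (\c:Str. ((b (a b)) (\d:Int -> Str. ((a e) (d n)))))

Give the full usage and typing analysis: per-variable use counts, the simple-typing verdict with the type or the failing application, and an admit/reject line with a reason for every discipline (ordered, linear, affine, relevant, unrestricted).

counts: n ×1; a ×2; e ×1; b ×2; c [bound] ×0; d [bound] ×1
use order (left to right): b, a, b, a, e, d, n
typing: ✓ — Str -> Int
ordered: ✗ — uses contraction: a ×2, b ×2; c never used (weakening)
linear: ✗ — uses contraction: a ×2, b ×2; c never used (weakening)
affine: ✗ — uses contraction: a ×2, b ×2
relevant: ✗ — c never used (weakening)
unrestricted: ✓ — simply typable at Str -> Int; W, C, E all held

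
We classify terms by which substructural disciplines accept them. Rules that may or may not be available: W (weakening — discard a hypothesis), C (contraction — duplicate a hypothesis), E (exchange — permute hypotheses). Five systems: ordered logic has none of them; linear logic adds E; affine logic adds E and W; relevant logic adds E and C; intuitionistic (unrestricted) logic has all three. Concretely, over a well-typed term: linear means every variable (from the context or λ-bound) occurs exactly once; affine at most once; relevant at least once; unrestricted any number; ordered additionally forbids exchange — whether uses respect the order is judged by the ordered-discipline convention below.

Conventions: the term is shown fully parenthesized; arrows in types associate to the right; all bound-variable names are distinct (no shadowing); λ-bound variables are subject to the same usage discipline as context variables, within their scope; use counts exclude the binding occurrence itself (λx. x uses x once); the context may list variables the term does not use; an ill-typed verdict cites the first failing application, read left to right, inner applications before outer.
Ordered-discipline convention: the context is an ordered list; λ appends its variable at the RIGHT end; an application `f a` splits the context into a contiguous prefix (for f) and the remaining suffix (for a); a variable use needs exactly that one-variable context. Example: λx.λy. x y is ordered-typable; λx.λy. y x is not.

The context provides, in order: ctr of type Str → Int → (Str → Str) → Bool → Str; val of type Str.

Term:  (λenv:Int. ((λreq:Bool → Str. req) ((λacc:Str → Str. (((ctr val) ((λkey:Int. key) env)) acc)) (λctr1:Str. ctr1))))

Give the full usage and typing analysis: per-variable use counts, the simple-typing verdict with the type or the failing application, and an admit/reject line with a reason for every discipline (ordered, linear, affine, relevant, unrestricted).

use counts: ctr ×1, val ×1, env [bound] ×1, req [bound] ×1, acc [bound] ×1, key [bound] ×1, ctr1 [bound] ×1
use order (left to right): req, ctr, val, key, env, acc, ctr1
typing: well-typed — term : Int → Bool → Str
ordered: ✓, one use each (ctr, val, env, req, acc, key, ctr1); ordered split holds
linear: ✓, ctr, val, env, req, acc, key, ctr1: one use apiece
affine: ✓, at most one use each (ctr, val, env, req, acc, key, ctr1)
relevant: ✓, every one of ctr, val, env, req, acc, key, ctr1 appears
unrestricted: ✓, well-typed at Int → Bool → Str; no restrictions here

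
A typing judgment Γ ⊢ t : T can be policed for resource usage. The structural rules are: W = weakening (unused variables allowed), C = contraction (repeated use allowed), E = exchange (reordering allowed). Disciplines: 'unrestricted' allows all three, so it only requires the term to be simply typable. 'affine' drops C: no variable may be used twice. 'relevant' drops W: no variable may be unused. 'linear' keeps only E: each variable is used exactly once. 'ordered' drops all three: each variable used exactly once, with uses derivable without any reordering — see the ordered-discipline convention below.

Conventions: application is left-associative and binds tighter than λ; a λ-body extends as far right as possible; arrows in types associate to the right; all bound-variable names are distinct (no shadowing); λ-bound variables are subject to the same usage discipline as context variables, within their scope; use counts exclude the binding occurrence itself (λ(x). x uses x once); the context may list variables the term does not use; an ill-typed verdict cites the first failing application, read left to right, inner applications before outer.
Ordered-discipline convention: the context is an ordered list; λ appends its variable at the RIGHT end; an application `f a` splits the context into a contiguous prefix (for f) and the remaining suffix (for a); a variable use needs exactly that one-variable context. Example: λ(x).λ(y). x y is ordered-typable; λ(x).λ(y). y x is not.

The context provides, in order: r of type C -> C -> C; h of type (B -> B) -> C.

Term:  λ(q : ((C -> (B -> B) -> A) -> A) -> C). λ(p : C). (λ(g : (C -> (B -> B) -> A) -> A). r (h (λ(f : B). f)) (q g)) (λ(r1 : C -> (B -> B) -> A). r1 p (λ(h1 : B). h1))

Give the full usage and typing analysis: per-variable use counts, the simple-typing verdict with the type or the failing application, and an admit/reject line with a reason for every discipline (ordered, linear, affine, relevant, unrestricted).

usage: r: 1×, h: 1×, q (λ-bound): 1×, p (λ-bound): 1×, g (λ-bound): 1×, f (λ-bound): 1×, r1 (λ-bound): 1×, h1 (λ-bound): 1×
left-to-right use order: r, h, f, q, g, r1, p, h1
typing: well-typed — term : (((C -> (B -> B) -> A) -> A) -> C) -> C -> C
ordered ✗ (use order r, h, f, q, g, r1, p, h1 needs exchange)
linear ✓ (each of r, h, q, p, g, f, r1, h1 used exactly once)
affine ✓ (none of r, h, q, p, g, f, r1, h1 used more than once)
relevant ✓ (at least one use each (r, h, q, p, g, f, r1, h1))
unrestricted ✓ (well-typed at (((C -> (B -> B) -> A) -> A) -> C) -> C -> C; no restrictions here)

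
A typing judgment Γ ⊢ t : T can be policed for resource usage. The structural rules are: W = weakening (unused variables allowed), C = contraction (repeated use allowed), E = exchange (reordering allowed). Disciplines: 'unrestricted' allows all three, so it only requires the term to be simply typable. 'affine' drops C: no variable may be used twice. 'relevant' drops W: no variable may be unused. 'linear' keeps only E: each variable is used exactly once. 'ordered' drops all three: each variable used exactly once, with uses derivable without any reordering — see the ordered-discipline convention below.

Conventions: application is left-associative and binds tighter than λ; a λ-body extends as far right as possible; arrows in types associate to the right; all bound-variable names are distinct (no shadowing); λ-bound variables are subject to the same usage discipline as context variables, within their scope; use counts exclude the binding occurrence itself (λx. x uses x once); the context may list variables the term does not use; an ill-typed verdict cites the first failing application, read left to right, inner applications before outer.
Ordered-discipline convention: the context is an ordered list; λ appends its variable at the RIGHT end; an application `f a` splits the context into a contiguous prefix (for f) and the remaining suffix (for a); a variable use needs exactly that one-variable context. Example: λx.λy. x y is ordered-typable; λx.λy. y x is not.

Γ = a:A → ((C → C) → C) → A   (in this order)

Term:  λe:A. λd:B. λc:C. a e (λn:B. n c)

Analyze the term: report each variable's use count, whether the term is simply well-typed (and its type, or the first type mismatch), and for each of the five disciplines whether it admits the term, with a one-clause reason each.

variable uses: a: 1, e (bound): 1, d (bound): 0, c (bound): 1, n (bound): 1
order of uses: a, e, n, c
typing: ill-typed: applying a non-function (B)
ordered: ✗ — fails simple typing
linear: ✗ — a type mismatch blocks all five
affine: ✗ — the type mismatch rejects it
relevant: ✗ — not simply typable
unrestricted: ✗ — fails simple typing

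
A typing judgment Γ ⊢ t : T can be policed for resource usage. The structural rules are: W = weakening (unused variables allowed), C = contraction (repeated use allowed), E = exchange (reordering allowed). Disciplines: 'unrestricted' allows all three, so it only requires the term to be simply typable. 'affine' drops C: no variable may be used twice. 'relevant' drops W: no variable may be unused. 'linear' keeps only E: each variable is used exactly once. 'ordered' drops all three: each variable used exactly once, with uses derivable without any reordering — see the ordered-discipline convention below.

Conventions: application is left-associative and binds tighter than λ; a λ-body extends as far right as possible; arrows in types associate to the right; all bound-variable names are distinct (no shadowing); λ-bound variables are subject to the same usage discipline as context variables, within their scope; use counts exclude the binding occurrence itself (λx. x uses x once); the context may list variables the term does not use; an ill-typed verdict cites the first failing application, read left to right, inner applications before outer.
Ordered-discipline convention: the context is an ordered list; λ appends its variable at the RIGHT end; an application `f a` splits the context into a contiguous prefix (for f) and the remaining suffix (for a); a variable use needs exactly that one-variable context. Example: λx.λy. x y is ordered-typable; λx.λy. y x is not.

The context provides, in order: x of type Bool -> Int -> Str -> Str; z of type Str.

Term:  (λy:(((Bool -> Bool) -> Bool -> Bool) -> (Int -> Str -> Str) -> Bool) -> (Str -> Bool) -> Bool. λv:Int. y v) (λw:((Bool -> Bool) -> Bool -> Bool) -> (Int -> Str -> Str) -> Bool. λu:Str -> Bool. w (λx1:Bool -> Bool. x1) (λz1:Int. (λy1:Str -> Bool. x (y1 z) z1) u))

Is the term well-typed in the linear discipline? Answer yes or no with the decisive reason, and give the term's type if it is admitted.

no — a type mismatch blocks all five
usage: x: 1; z: 1; y [bound]: 1; v [bound]: 1; w [bound]: 1; u [bound]: 1; x1 [bound]: 1; z1 [bound]: 1; y1 [bound]: 1
order of uses: y, v, w, x1, x, y1, z, z1, u
typing: ill-typed: an application expects ((Bool -> Bool) -> Bool -> Bool) -> (Int -> Str -> Str) -> Bool but receives Int
all disciplines: ordered ✗; linear ✗; affine ✗; relevant ✗; unrestricted ✗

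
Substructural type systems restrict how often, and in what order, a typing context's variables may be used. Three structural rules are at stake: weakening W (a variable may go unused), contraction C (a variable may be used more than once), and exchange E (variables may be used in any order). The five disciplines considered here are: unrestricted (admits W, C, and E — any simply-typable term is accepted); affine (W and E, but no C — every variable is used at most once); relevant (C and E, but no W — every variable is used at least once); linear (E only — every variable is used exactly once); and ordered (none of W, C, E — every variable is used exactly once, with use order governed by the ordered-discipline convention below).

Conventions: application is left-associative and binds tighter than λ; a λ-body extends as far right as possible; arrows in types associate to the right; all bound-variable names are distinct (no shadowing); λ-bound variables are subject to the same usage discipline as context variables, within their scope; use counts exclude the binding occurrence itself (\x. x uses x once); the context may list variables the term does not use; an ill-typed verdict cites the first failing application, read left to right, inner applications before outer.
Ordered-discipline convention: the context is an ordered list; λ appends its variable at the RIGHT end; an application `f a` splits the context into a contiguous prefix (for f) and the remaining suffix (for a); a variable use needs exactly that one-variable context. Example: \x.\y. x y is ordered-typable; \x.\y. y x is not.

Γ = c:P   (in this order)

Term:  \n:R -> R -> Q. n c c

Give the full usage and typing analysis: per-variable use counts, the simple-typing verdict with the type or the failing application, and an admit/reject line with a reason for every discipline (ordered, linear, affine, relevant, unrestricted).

usage: c=2, n [bound]=1
use order (left to right): n, c, c
typing: ill-typed: argument of type P where R is required
ordered: ✗, a type mismatch blocks all five
linear: ✗, the type mismatch rejects it
affine: ✗, not simply typable
relevant: ✗, fails simple typing
unrestricted: ✗, a type mismatch blocks all five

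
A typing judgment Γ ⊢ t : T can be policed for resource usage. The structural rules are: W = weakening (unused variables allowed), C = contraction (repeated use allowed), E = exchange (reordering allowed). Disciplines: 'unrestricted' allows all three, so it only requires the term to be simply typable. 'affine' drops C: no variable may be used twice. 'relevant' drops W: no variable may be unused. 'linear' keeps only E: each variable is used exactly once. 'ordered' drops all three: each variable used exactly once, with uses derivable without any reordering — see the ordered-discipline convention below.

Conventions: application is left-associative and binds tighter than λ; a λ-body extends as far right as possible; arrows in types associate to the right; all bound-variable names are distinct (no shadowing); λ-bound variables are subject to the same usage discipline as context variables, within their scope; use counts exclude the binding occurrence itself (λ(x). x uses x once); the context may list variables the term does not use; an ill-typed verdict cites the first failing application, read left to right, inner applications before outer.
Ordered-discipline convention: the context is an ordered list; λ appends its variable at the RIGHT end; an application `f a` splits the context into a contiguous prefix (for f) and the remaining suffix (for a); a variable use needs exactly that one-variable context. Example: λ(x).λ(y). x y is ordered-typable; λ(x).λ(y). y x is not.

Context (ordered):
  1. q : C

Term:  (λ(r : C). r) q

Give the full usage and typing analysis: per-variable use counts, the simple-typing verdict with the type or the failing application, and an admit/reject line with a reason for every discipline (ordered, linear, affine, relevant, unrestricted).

use counts: q ×1; r (λ-bound) ×1
use order (left to right): r, q
typing: well-typed at C
ordered: ✓, one use each (q, r); ordered split holds
linear: ✓, q, r: one use apiece
affine: ✓, no duplicate uses among q, r
relevant: ✓, none of q, r goes unused
unrestricted: ✓, typability at C is all that's needed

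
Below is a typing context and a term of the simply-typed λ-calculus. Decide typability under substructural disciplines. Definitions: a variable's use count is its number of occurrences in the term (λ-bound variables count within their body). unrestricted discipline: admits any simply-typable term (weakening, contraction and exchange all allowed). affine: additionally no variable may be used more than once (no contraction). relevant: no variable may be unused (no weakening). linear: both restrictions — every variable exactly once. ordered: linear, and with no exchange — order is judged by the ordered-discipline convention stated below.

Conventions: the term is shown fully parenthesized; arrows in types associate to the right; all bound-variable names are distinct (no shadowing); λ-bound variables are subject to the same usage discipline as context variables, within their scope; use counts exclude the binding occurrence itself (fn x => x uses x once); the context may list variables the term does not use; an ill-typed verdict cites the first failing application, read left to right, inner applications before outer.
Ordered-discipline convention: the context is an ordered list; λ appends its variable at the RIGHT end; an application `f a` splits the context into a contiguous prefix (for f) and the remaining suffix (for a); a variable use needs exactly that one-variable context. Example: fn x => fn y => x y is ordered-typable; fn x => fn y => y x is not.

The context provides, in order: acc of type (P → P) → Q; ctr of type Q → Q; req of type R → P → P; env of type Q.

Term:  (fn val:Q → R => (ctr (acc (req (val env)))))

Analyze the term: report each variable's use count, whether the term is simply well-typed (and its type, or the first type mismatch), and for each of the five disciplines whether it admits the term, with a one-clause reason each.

variable uses: acc=1, ctr=1, req=1, env=1, val (λ-bound)=1
order of uses: ctr, acc, req, val, env
typing: the term checks, with type (Q → R) → Q
ordered ✗ (no ordered split (uses run ctr, acc, req, val, env))
linear ✓ (each of acc, ctr, req, env, val used exactly once)
affine ✓ (no duplicate uses among acc, ctr, req, env, val)
relevant ✓ (at least one use each (acc, ctr, req, env, val))
unrestricted ✓ (typability at (Q → R) → Q is all that's needed)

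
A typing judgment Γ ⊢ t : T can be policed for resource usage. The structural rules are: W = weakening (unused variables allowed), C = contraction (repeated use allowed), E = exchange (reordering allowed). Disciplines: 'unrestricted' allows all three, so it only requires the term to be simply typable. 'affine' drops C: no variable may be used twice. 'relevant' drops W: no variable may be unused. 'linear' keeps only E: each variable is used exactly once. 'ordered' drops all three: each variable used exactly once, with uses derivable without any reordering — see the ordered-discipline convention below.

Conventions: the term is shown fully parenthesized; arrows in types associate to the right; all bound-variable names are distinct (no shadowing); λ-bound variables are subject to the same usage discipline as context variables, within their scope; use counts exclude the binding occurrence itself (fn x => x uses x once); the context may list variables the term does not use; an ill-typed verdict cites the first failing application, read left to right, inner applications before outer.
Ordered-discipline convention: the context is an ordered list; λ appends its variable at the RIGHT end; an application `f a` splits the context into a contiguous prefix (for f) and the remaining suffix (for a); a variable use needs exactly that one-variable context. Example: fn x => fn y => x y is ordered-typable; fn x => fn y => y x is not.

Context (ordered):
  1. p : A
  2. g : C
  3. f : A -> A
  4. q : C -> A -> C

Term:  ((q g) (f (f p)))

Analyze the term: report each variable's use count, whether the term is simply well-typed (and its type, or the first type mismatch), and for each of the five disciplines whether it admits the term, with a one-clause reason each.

use counts: p: 1×; g: 1×; f: 2×; q: 1×
left-to-right use order: q, g, f, f, p
typing: well-typed at C
ordered ✗ (f ×2 used more than once (contraction))
linear ✗ (f ×2 used more than once (contraction))
affine ✗ (f ×2 used more than once (contraction))
relevant ✓ (p, g, f, q: all used, weakening unneeded)
unrestricted ✓ (type-checks (C) and nothing is barred)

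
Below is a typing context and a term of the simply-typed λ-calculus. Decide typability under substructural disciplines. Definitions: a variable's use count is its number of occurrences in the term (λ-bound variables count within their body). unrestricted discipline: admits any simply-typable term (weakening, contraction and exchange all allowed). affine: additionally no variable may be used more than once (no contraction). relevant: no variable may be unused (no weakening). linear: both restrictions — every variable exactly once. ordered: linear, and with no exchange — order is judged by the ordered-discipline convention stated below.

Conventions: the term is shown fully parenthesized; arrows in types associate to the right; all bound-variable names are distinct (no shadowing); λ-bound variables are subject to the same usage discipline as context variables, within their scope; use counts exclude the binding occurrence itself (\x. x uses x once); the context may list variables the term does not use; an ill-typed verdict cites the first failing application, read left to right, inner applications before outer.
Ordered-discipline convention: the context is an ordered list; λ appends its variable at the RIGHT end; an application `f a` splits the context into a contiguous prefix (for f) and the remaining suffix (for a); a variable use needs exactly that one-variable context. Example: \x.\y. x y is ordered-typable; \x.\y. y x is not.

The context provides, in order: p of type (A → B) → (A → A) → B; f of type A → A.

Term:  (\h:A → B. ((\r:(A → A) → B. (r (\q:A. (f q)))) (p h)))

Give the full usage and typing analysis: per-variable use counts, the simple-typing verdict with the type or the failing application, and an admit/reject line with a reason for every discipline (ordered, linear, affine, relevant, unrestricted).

variable uses: p: 1×; f: 1×; h (bound): 1×; r (bound): 1×; q (bound): 1×
uses in reading order: r, f, q, p, h
typing: the term checks, with type (A → B) → B
ordered ✗ (no contiguous prefix/suffix split fits r, f, q, p, h)
linear ✓ (exactly-once usage across p, f, h, r, q)
affine ✓ (no duplicate uses among p, f, h, r, q)
relevant ✓ (every one of p, f, h, r, q appears)
unrestricted ✓ (well-typed at (A → B) → B; no restrictions here)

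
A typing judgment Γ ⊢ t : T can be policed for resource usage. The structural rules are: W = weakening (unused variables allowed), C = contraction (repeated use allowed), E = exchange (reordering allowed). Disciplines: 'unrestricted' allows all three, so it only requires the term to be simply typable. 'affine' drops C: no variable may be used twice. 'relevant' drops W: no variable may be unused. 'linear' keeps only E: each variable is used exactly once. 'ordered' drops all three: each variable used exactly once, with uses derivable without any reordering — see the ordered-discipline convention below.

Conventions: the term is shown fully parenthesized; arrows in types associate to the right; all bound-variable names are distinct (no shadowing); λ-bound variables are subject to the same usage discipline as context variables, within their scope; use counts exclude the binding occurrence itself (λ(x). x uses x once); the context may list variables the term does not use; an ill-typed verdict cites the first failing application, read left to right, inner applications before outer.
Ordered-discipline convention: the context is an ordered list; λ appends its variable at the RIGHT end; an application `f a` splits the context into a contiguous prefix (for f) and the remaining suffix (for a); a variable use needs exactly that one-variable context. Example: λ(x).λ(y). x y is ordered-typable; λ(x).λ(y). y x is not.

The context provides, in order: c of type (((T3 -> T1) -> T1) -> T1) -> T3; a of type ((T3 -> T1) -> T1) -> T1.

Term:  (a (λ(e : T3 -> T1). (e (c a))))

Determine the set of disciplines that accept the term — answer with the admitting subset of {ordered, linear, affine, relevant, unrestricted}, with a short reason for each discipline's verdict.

admitting disciplines: relevant, unrestricted
counts: c: 1×; a: 2×; e [bound]: 1×
order of uses: a, e, c, a
typing: well-typed — term : T1
ordered: ✗ — a ×2 used more than once (contraction)
linear: ✗ — a ×2 used more than once (contraction)
affine: ✗ — a ×2 used more than once (contraction)
relevant: ✓ — c, a, e: all used, weakening unneeded
unrestricted: ✓ — typability at T1 is all that's needed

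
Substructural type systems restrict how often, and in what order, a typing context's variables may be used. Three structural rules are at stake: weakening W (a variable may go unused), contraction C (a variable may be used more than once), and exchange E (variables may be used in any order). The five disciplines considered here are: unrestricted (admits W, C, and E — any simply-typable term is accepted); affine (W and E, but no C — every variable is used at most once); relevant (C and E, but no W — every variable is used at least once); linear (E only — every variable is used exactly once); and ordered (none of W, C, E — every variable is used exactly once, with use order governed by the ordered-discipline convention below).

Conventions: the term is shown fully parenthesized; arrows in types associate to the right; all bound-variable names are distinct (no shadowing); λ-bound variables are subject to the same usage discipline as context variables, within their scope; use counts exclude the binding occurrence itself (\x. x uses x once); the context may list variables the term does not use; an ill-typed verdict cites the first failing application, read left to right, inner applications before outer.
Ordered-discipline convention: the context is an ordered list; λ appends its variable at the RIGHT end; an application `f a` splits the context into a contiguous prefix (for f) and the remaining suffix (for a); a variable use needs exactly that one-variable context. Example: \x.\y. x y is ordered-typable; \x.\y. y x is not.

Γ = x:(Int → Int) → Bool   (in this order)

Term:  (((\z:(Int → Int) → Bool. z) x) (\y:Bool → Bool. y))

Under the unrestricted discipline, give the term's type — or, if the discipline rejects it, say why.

not well-typed under unrestricted — not simply typable
counts: x: 1, z (λ-bound): 1, y (λ-bound): 1
order of uses: z, x, y
typing: ill-typed: argument of type (Bool → Bool) → Bool → Bool where Int → Int is required
all disciplines: ordered ✗, linear ✗, affine ✗, relevant ✗, unrestricted ✗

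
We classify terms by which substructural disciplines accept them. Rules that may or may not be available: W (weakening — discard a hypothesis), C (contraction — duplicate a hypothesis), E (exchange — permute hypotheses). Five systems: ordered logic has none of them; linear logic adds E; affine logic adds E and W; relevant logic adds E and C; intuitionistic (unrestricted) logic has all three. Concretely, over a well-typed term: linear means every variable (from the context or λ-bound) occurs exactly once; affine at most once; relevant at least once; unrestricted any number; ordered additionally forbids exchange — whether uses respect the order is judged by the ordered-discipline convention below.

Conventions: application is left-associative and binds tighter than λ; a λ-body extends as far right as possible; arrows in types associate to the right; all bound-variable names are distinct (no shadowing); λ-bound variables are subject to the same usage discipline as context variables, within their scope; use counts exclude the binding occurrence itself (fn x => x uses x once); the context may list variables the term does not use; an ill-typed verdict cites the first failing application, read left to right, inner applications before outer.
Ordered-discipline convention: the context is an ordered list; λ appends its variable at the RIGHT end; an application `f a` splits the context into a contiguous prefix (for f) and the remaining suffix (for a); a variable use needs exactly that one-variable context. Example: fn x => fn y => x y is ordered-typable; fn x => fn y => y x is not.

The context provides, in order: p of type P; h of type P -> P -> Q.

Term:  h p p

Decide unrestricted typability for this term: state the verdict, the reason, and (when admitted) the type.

yes — simply typable at Q; W, C, E all held; term : Q
counts: p ×2; h ×1
uses in reading order: h, p, p
typing: well-typed at Q
all disciplines: ordered ✗; linear ✗; affine ✗; relevant ✓; unrestricted ✓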